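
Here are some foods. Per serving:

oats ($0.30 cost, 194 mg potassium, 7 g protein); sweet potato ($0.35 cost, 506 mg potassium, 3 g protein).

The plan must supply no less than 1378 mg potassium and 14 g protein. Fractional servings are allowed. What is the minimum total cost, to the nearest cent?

Compare the cost at each extreme point of the feasible region.
oats only: max(1378/194, 14/7) = 7.103 servings → $2.13.
sweet potato only: max(1378/506, 14/3) = 4.667 servings → $1.63.
oats + sweet potato with both tight: 0.9966 servings and 2.341 servings → $1.12.
The minimum over all feasible corners is $1.12.

$1.12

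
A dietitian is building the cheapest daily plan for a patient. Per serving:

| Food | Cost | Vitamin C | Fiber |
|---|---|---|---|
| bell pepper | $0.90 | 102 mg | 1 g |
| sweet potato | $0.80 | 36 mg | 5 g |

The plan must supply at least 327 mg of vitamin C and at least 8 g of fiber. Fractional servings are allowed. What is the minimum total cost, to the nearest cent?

$3.38

An LP optimum is at a vertex; with two nutrient constraints at most two foods are used. Check each candidate.
bell pepper only: max(327/102, 8/1) = 8 servings → $7.20.
sweet potato only: max(327/36, 8/5) = 9.083 servings → $7.27.
bell pepper + sweet potato with both tight: 2.842 servings and 1.032 servings → $3.38.
Cheapest feasible corner: $3.38.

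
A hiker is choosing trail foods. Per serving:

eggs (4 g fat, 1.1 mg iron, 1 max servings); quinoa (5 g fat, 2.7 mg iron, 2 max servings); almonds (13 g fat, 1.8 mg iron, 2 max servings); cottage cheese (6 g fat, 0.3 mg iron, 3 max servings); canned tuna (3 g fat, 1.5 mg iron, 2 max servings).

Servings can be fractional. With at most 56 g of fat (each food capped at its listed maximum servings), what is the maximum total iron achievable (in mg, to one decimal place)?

Iron per g fat: quinoa 0.54, canned tuna 0.5, eggs 0.275, almonds 0.1385, cottage cheese 0.05.
Take 2 servings of quinoa: uses 10 g fat, +5.4 mg iron (running total 5.4 mg).
Take 2 servings of canned tuna: uses 6 g fat, +3.0 mg iron (running total 8.4 mg).
Take 1 serving of eggs: uses 4 g fat, +1.1 mg iron (running total 9.5 mg).
Take 2 servings of almonds: uses 26 g fat, +3.6 mg iron (running total 13.1 mg).
Take 1.667 servings of cottage cheese: uses 10 g fat, +0.5 mg iron (running total 13.6 mg).
Greedy by best ratio exhausts the fat allowance optimally: 13.6 mg.

13.6 mg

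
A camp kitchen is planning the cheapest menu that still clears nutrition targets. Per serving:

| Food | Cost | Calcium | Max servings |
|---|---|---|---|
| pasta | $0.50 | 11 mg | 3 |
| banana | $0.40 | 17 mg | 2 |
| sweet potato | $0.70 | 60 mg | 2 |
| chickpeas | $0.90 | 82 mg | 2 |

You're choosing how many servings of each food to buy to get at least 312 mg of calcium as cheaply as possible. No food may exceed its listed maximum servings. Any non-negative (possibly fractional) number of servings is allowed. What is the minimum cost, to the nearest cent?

Cost per mg of calcium: chickpeas $0.0110, sweet potato $0.0117, banana $0.0235, pasta $0.0455.
Take 2 servings of chickpeas: +164.0 mg calcium for $1.80 (total $1.80, still need 148.0 mg).
Take 2 servings of sweet potato: +120.0 mg calcium for $1.40 (total $3.20, still need 28.0 mg).
Take 1.647 servings of banana: +28.0 mg calcium for $0.66 (total $3.86, still need 0.0 mg).
Greedy by cheapest-per-mg is optimal for a single linear constraint, so the minimum cost is $3.86.

$3.86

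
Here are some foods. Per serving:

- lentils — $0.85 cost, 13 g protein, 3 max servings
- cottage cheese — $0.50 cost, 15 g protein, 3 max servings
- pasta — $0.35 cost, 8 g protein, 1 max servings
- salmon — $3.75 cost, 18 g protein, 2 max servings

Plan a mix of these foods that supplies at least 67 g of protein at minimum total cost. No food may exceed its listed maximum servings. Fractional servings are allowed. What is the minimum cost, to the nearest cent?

Cost per g of protein: cottage cheese $0.0333, pasta $0.0437, lentils $0.0654, salmon $0.2083.
Take 3 servings of cottage cheese: +45.0 g protein for $1.50 (total $1.50, still need 22.0 g).
Take 1 serving of pasta: +8.0 g protein for $0.35 (total $1.85, still need 14.0 g).
Take 1.077 servings of lentils: +14.0 g protein for $0.92 (total $2.77, still need 0.0 g).
Filling from the cheapest source first is optimal under one linear minimum: $2.77.

$2.77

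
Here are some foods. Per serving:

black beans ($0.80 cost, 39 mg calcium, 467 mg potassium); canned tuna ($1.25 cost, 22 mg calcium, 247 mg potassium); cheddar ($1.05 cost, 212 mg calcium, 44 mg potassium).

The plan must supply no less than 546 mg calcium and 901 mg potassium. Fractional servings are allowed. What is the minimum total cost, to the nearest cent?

$3.75

At the optimum either one food covers both requirements or two foods hit both targets exactly; no other combination can be cheaper.
black beans only: max(546/39, 901/467) = 14 servings → $11.20.
canned tuna only: max(546/22, 901/247) = 24.82 servings → $31.02.
cheddar only: max(546/212, 901/44) = 20.48 servings → $21.50.
black beans + canned tuna: the both-tight solution has a negative serving — not a feasible corner.
black beans + cheddar with both tight: 1.716 servings and 2.26 servings → $3.75.
canned tuna + cheddar with both tight: 3.249 servings and 2.238 servings → $6.41.
So the least-cost plan costs $3.75.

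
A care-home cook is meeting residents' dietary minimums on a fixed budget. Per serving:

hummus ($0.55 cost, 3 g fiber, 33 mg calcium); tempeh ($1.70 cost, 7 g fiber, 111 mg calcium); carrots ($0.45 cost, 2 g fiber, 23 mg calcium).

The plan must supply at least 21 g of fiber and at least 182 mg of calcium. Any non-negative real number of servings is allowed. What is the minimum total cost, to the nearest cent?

Minimising a linear cost over {fiber ≥ 21, calcium ≥ 182, servings ≥ 0} — the optimum is at a vertex, using one or two foods.
hummus only: max(21/3, 182/33) = 7 servings → $3.85.
tempeh only: max(21/7, 182/111) = 3 servings → $5.10.
carrots only: max(21/2, 182/23) = 10.5 servings → $4.72.
hummus + tempeh: intersection lies outside the first quadrant.
hummus + carrots: intersection lies outside the first quadrant.
tempeh + carrots: intersection lies outside the first quadrant.
The minimum over all feasible corners is $3.85.

$3.85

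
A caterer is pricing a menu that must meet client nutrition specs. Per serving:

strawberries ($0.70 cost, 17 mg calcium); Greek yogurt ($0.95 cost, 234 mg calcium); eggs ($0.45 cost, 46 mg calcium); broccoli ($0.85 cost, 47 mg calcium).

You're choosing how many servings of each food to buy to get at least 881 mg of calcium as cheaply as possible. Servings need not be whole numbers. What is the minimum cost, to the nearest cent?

Cost per mg of calcium: Greek yogurt $0.0041, eggs $0.0098, broccoli $0.0181, strawberries $0.0412.
With no serving limits, use only Greek yogurt: 881 mg / 234 mg = 3.765 servings × $0.95 = $3.58.

$3.58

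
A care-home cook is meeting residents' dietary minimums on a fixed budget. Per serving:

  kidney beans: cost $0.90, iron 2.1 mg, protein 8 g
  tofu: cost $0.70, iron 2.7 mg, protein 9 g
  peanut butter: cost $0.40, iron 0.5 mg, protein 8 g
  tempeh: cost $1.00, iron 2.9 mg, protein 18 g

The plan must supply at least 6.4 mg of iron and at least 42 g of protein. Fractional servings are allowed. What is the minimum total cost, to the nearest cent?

kidney beans only: max(6.4/2.1, 42/8) = 5.25 servings → $4.72.
tofu only: max(6.4/2.7, 42/9) = 4.667 servings → $3.27.
peanut butter only: max(6.4/0.5, 42/8) = 12.8 servings → $5.12.
tempeh only: max(6.4/2.9, 42/18) = 2.333 servings → $2.33.
kidney beans + tofu: intersection lies outside the first quadrant.
kidney beans + peanut butter with both tight: 2.359 servings and 2.891 servings → $3.28.
kidney beans + tempeh: the both-tight solution has a negative serving — not a feasible corner.
tofu + peanut butter with both tight: 1.766 servings and 3.263 servings → $2.54.
tofu + tempeh: intersection lies outside the first quadrant.
peanut butter + tempeh with both tight: 0.4648 servings and 2.127 servings → $2.31.
So the least-cost plan costs $2.31.

$2.31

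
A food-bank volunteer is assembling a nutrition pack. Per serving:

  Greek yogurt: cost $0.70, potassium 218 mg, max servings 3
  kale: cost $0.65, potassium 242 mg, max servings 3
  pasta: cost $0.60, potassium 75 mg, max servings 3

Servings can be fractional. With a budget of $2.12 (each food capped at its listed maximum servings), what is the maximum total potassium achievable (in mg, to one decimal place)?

Potassium per dollar: kale 372.3, Greek yogurt 311.4, pasta 125.
Take 3 servings of kale: spends $1.95, +726.0 mg potassium (running total 726.0 mg).
Take 0.2429 servings of Greek yogurt: spends $0.17, +52.9 mg potassium (running total 778.9 mg).
Greedy by best ratio exhausts the cost allowance optimally: 778.9 mg.

778.9 mg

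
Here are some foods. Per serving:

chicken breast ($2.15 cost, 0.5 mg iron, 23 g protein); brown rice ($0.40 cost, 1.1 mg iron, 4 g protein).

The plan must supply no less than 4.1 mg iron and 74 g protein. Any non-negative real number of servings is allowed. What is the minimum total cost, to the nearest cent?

Compare the cost at each extreme point of the feasible region.
chicken breast only: max(4.1/0.5, 74/23) = 8.2 servings → $17.63.
brown rice only: max(4.1/1.1, 74/4) = 18.5 servings → $7.40.
chicken breast + brown rice with both tight: 2.79 servings and 2.459 servings → $6.98.
Cheapest feasible corner: $6.98.

$6.98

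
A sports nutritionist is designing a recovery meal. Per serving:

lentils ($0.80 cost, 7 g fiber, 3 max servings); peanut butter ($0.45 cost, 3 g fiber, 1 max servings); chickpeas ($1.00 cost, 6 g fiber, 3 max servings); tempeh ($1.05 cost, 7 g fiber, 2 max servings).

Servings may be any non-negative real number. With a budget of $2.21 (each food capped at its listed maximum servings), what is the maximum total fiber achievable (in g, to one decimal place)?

Fiber per dollar: lentils 8.75, peanut butter 6.667, tempeh 6.667, chickpeas 6.
Take 2.763 servings of lentils: spends $2.21, +19.3 g fiber (running total 19.3 g).
Greedy by best ratio exhausts the cost allowance optimally: 19.3 g.

19.3 g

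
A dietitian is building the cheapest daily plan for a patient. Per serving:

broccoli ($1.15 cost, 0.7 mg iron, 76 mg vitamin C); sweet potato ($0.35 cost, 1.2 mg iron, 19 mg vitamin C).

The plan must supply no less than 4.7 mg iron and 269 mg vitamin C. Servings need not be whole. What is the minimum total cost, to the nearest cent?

For a min-cost LP with two ≥-constraints, a basic feasible solution has at most two positive variables.
broccoli only: max(4.7/0.7, 269/76) = 6.714 servings → $7.72.
sweet potato only: max(4.7/1.2, 269/19) = 14.16 servings → $4.96.
broccoli + sweet potato with both tight: 2.997 servings and 2.168 servings → $4.21.
The minimum over all feasible corners is $4.21.

$4.21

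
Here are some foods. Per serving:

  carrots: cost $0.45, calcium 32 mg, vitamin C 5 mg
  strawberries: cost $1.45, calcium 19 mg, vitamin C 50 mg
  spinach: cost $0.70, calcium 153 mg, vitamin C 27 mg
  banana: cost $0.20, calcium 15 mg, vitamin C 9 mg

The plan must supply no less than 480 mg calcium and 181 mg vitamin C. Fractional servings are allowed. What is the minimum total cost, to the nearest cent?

carrots only: max(480/32, 181/5) = 36.2 servings → $16.29.
strawberries only: max(480/19, 181/50) = 25.26 servings → $36.63.
spinach only: max(480/153, 181/27) = 6.704 servings → $4.69.
banana only: max(480/15, 181/9) = 32 servings → $6.40.
carrots + strawberries with both tight: 13.66 servings and 2.254 servings → $9.42.
carrots + spinach with both targets exact would need a negative amount; discard.
carrots + banana with both tight: 7.535 servings and 15.92 servings → $6.58.
strawberries + spinach with both tight: 2.064 servings and 2.881 servings → $5.01.
strawberries + banana: intersection lies outside the first quadrant.
spinach + banana with both tight: 1.651 servings and 15.16 servings → $4.19.
Cheapest feasible corner: $4.19.

$4.19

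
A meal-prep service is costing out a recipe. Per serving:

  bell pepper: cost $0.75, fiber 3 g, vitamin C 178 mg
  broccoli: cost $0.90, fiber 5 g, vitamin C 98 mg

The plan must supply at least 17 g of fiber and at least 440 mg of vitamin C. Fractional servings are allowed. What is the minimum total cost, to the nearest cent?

$3.25

A basic optimal solution has at most two foods positive. Try each food alone and each pair with both targets met exactly.
bell pepper only: max(17/3, 440/178) = 5.667 servings → $4.25.
broccoli only: max(17/5, 440/98) = 4.49 servings → $4.04.
bell pepper + broccoli with both tight: 0.896 servings and 2.862 servings → $3.25.
Cheapest feasible corner: $3.25.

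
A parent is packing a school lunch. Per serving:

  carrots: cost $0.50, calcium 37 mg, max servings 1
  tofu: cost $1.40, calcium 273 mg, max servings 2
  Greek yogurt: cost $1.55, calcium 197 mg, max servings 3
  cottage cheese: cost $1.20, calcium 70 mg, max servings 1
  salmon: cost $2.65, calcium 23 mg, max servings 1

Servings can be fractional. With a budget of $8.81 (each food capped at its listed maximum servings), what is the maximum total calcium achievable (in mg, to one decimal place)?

1224.2 mg

Calcium per dollar: tofu 195, Greek yogurt 127.1, carrots 74, cottage cheese 58.33, salmon 8.679.
Take 2 servings of tofu: spends $2.80, +546.0 mg calcium (running total 546.0 mg).
Take 3 servings of Greek yogurt: spends $4.65, +591.0 mg calcium (running total 1137.0 mg).
Take 1 serving of carrots: spends $0.50, +37.0 mg calcium (running total 1174.0 mg).
Take 0.7167 servings of cottage cheese: spends $0.86, +50.2 mg calcium (running total 1224.2 mg).
Filling greedily by calcium-per-dollar is optimal for one linear limit, giving 1224.2 mg.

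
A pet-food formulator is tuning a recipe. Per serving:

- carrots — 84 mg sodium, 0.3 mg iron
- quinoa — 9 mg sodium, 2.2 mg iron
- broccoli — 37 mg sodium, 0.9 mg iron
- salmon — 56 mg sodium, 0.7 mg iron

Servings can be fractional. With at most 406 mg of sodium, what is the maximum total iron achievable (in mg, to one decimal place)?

Iron per mg sodium: quinoa 0.2444, broccoli 0.02432, salmon 0.0125, carrots 0.003571.
With no serving limits, spend the whole sodium allowance on quinoa: 406 mg / 9 mg × 2.2 mg = 99.2 mg.

99.2 mg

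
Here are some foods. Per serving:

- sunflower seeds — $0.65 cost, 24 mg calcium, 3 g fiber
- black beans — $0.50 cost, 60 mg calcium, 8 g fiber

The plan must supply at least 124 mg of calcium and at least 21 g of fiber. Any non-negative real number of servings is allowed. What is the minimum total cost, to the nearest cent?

$1.31

An LP optimum is at a vertex; with two nutrient constraints at most two foods are used. Check each candidate.
sunflower seeds only: max(124/24, 21/3) = 7 servings → $4.55.
black beans only: max(124/60, 21/8) = 2.625 servings → $1.31.
sunflower seeds + black beans with both targets exact would need a negative amount; discard.
Cheapest feasible corner: $1.31.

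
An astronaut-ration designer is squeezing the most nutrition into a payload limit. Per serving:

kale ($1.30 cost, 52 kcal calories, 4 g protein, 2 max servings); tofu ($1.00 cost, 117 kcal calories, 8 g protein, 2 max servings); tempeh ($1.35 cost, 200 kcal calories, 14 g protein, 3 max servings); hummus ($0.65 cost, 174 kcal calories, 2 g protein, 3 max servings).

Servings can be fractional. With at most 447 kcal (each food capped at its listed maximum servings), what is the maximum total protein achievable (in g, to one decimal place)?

Protein per kcal: kale 0.07692, tempeh 0.07, tofu 0.06838, hummus 0.01149.
Take 2 servings of kale: uses 104 kcal, +8.0 g protein (running total 8.0 g).
Take 1.715 servings of tempeh: uses 343 kcal, +24.0 g protein (running total 32.0 g).
Greedy by best ratio exhausts the calories allowance optimally: 32.0 g.

32.0 g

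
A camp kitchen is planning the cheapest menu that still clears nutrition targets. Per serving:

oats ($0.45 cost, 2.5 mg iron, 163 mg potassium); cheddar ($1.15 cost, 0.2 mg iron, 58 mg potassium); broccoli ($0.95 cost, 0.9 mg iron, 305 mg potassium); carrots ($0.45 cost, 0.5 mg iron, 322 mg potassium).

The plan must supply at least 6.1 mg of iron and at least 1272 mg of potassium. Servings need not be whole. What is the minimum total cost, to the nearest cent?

$2.19

The cheapest plan sits at a corner of the feasible region — with two constraints it uses at most two foods.
oats only: max(6.1/2.5, 1272/163) = 7.804 servings → $3.51.
cheddar only: max(6.1/0.2, 1272/58) = 30.5 servings → $35.08.
broccoli only: max(6.1/0.9, 1272/305) = 6.778 servings → $6.44.
carrots only: max(6.1/0.5, 1272/322) = 12.2 servings → $5.49.
oats + cheddar with both tight: 0.8843 servings and 19.45 servings → $22.76.
oats + broccoli with both tight: 1.162 servings and 3.549 servings → $3.89.
oats + carrots with both tight: 1.836 servings and 3.021 servings → $2.19.
cheddar + broccoli: the both-tight solution has a negative serving — not a feasible corner.
cheddar + carrots with both targets exact would need a negative amount; discard.
broccoli + carrots: the both-tight solution has a negative serving — not a feasible corner.
Cheapest feasible corner: $2.19.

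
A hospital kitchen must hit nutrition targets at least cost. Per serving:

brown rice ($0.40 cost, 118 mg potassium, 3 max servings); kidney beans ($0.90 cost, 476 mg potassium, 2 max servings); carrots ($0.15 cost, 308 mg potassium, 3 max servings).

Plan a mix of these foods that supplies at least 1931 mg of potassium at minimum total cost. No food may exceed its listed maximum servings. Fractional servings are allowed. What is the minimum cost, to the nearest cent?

Cost per mg of potassium: carrots $0.0005, kidney beans $0.0019, brown rice $0.0034.
Take 3 servings of carrots: +924.0 mg potassium for $0.45 (total $0.45, still need 1007.0 mg).
Take 2 servings of kidney beans: +952.0 mg potassium for $1.80 (total $2.25, still need 55.0 mg).
Take 0.4661 servings of brown rice: +55.0 mg potassium for $0.19 (total $2.44, still need 0.0 mg).
Greedy by cheapest-per-mg is optimal for a single linear constraint, so the minimum cost is $2.44.

$2.44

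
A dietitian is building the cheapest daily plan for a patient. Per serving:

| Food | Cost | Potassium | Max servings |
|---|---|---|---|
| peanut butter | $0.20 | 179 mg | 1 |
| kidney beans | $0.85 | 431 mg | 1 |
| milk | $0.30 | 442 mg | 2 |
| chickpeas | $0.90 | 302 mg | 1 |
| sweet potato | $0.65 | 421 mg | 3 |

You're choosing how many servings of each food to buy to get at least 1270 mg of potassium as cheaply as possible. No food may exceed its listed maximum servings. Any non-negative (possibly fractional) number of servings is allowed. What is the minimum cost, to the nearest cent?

$1.12

Cost per mg of potassium: milk $0.0007, peanut butter $0.0011, sweet potato $0.0015, kidney beans $0.0020, chickpeas $0.0030.
Take 2 servings of milk: +884.0 mg potassium for $0.60 (total $0.60, still need 386.0 mg).
Take 1 serving of peanut butter: +179.0 mg potassium for $0.20 (total $0.80, still need 207.0 mg).
Take 0.4917 servings of sweet potato: +207.0 mg potassium for $0.32 (total $1.12, still need 0.0 mg).
Greedy by cheapest-per-mg is optimal for a single linear constraint, so the minimum cost is $1.12.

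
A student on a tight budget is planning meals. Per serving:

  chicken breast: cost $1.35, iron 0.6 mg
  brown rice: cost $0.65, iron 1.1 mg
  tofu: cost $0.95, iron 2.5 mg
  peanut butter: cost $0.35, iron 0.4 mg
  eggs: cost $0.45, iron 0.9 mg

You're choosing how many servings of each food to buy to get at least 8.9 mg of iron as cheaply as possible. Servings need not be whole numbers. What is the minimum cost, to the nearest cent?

Cost per mg of iron: tofu $0.3800, eggs $0.5000, brown rice $0.5909, peanut butter $0.8750, chicken breast $2.2500.
With no serving limits, use only tofu: 8.9 mg / 2.5 mg = 3.56 servings × $0.95 = $3.38.

$3.38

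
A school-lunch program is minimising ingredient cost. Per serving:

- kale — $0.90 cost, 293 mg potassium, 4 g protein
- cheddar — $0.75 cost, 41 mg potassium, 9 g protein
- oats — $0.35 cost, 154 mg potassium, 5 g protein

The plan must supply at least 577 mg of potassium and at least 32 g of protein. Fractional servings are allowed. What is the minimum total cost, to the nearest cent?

$2.24

Check every corner: each single food scaled to meet both minima, and each pair solved so both constraints bind.
kale only: max(577/293, 32/4) = 8 servings → $7.20.
cheddar only: max(577/41, 32/9) = 14.07 servings → $10.55.
oats only: max(577/154, 32/5) = 6.4 servings → $2.24.
kale + cheddar with both tight: 1.569 servings and 2.858 servings → $3.56.
kale + oats with both targets exact would need a negative amount; discard.
cheddar + oats with both tight: 1.73 servings and 3.286 servings → $2.45.
The minimum over all feasible corners is $2.24.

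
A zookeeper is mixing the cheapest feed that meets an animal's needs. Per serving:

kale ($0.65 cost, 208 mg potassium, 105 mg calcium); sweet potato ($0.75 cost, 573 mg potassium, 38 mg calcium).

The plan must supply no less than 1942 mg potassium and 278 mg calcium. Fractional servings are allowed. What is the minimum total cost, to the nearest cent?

Two binding constraints pin down two serving amounts, so the optimal mix uses at most two foods. The candidates are each food alone (scaled to the tighter of potassium/calcium) and each pair with both constraints tight.
kale only: max(1942/208, 278/105) = 9.337 servings → $6.07.
sweet potato only: max(1942/573, 278/38) = 7.316 servings → $5.49.
kale + sweet potato with both tight: 1.636 servings and 2.795 servings → $3.16.
The minimum over all feasible corners is $3.16.

$3.16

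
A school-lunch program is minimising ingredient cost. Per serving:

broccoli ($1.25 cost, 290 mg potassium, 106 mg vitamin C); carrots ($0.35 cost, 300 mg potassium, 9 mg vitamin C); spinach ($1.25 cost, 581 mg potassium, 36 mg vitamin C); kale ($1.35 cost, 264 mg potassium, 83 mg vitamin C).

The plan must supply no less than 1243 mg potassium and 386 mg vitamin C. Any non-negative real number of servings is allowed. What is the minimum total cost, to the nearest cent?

For a min-cost LP with two ≥-constraints, a basic feasible solution has at most two positive variables.
broccoli only: max(1243/290, 386/106) = 4.286 servings → $5.36.
carrots only: max(1243/300, 386/9) = 42.89 servings → $15.01.
spinach only: max(1243/581, 386/36) = 10.72 servings → $13.40.
kale only: max(1243/264, 386/83) = 4.708 servings → $6.36.
broccoli + carrots with both tight: 3.584 servings and 0.6789 servings → $4.72.
broccoli + spinach with both tight: 3.51 servings and 0.3875 servings → $4.87.
broccoli + kale: intersection lies outside the first quadrant.
carrots + spinach: intersection lies outside the first quadrant.
carrots + kale with both tight: 0.05616 servings and 4.645 servings → $6.29.
spinach + kale with both tight: 0.03267 servings and 4.636 servings → $6.30.
So the least-cost plan costs $4.72.

$4.72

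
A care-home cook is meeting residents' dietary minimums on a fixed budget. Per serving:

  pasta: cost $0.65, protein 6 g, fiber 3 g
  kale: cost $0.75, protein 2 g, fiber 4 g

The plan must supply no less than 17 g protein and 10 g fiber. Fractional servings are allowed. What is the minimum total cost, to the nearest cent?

An LP optimum is at a vertex; with two nutrient constraints at most two foods are used. Check each candidate.
pasta only: max(17/6, 10/3) = 3.333 servings → $2.17.
kale only: max(17/2, 10/4) = 8.5 servings → $6.38.
pasta + kale with both tight: 2.667 servings and 0.5 servings → $2.11.
Cheapest feasible corner: $2.11.

$2.11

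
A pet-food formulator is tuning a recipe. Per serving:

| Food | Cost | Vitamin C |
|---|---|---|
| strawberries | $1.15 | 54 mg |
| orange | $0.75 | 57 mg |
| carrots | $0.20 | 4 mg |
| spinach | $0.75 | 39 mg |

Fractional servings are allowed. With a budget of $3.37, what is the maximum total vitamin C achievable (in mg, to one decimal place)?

Vitamin C per dollar: orange 76, spinach 52, strawberries 46.96, carrots 20.
With no serving limits, spend the whole cost allowance on orange: $3.37 / $0.75 × 57 mg = 256.1 mg.

256.1 mg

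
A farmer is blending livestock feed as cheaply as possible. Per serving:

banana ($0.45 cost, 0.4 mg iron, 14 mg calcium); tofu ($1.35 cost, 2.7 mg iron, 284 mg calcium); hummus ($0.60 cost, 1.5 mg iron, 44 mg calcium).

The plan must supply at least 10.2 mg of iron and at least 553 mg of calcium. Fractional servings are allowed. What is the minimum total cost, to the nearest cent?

A basic optimal solution has at most two foods positive. Try each food alone and each pair with both targets met exactly.
banana only: max(10.2/0.4, 553/14) = 39.5 servings → $17.77.
tofu only: max(10.2/2.7, 553/284) = 3.778 servings → $5.10.
hummus only: max(10.2/1.5, 553/44) = 12.57 servings → $7.54.
banana + tofu with both tight: 18.52 servings and 1.034 servings → $9.73.
banana + hummus with both targets exact would need a negative amount; discard.
tofu + hummus with both tight: 1.239 servings and 4.569 servings → $4.41.
So the least-cost plan costs $4.41.

$4.41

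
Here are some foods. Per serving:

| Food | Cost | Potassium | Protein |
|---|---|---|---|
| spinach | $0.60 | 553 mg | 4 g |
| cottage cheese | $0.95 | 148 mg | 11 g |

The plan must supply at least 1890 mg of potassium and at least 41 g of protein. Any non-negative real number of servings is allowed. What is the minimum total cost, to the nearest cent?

$4.22

This is a tiny linear program; its minimum lies at a vertex of the feasible set. List the vertices and price them.
spinach only: max(1890/553, 41/4) = 10.25 servings → $6.15.
cottage cheese only: max(1890/148, 41/11) = 12.77 servings → $12.13.
spinach + cottage cheese with both tight: 2.681 servings and 2.752 servings → $4.22.
The minimum over all feasible corners is $4.22.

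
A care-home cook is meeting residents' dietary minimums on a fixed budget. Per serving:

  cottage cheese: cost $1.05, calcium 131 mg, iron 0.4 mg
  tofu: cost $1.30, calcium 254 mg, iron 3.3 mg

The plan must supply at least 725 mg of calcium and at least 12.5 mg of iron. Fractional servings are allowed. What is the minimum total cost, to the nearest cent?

$4.92

Check every corner: each single food scaled to meet both minima, and each pair solved so both constraints bind.
cottage cheese only: max(725/131, 12.5/0.4) = 31.25 servings → $32.81.
tofu only: max(725/254, 12.5/3.3) = 3.788 servings → $4.92.
cottage cheese + tofu with both targets exact would need a negative amount; discard.
The minimum over all feasible corners is $4.92.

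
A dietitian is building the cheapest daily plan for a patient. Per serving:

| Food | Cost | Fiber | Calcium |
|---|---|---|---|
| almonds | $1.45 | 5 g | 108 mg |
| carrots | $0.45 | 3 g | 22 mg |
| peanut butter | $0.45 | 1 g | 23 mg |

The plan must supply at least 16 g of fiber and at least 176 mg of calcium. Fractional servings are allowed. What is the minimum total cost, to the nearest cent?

almonds only: max(16/5, 176/108) = 3.2 servings → $4.64.
carrots only: max(16/3, 176/22) = 8 servings → $3.60.
peanut butter only: max(16/1, 176/23) = 16 servings → $7.20.
almonds + carrots with both tight: 0.8224 servings and 3.963 servings → $2.98.
almonds + peanut butter with both targets exact would need a negative amount; discard.
carrots + peanut butter with both tight: 4.085 servings and 3.745 servings → $3.52.
So the least-cost plan costs $2.98.

$2.98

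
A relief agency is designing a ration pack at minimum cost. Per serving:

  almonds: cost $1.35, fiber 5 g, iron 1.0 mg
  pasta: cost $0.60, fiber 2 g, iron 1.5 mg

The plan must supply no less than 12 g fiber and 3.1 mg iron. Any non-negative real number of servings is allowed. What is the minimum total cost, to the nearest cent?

At the optimum either one food covers both requirements or two foods hit both targets exactly; no other combination can be cheaper.
almonds only: max(12/5, 3.1/1.0) = 3.1 servings → $4.18.
pasta only: max(12/2, 3.1/1.5) = 6 servings → $3.60.
almonds + pasta with both tight: 2.145 servings and 0.6364 servings → $3.28.
The minimum over all feasible corners is $3.28.

$3.28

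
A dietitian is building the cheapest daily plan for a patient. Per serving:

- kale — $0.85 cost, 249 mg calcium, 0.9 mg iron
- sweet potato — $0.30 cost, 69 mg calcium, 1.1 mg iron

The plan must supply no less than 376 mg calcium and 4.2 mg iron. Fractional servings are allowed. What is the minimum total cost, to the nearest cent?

A basic optimal solution has at most two foods positive. Try each food alone and each pair with both targets met exactly.
kale only: max(376/249, 4.2/0.9) = 4.667 servings → $3.97.
sweet potato only: max(376/69, 4.2/1.1) = 5.449 servings → $1.63.
kale + sweet potato with both tight: 0.5845 servings and 3.34 servings → $1.50.
The minimum over all feasible corners is $1.50.

$1.50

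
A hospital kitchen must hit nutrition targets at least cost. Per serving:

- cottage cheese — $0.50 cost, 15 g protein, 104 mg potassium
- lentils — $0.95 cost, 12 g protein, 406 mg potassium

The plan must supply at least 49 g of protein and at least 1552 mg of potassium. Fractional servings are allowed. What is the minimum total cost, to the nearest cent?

$3.70

Compare the cost at each extreme point of the feasible region.
cottage cheese only: max(49/15, 1552/104) = 14.92 servings → $7.46.
lentils only: max(49/12, 1552/406) = 4.083 servings → $3.88.
cottage cheese + lentils with both tight: 0.2623 servings and 3.755 servings → $3.70.
So the least-cost plan costs $3.70.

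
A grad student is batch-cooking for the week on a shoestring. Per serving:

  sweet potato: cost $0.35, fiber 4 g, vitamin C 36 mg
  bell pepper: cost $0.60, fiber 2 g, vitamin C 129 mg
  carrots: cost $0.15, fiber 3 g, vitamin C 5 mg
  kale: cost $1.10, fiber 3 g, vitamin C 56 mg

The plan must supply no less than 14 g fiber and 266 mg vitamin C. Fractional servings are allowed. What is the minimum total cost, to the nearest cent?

For a min-cost LP with two ≥-constraints, a basic feasible solution has at most two positive variables.
sweet potato only: max(14/4, 266/36) = 7.389 servings → $2.59.
bell pepper only: max(14/2, 266/129) = 7 servings → $4.20.
carrots only: max(14/3, 266/5) = 53.2 servings → $7.98.
kale only: max(14/3, 266/56) = 4.75 servings → $5.22.
sweet potato + bell pepper with both tight: 2.869 servings and 1.261 servings → $1.76.
sweet potato + carrots with both targets exact would need a negative amount; discard.
sweet potato + kale with both targets exact would need a negative amount; discard.
bell pepper + carrots with both tight: 1.931 servings and 3.379 servings → $1.67.
bell pepper + kale with both tight: 0.05091 servings and 4.633 servings → $5.13.
carrots + kale: intersection lies outside the first quadrant.
So the least-cost plan costs $1.67.

$1.67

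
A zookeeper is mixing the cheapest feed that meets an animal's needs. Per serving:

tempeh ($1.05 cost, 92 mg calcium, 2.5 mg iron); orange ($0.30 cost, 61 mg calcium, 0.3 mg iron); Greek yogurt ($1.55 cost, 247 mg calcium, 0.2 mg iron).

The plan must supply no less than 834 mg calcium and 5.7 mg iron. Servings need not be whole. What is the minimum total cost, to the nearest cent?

Two binding constraints pin down two serving amounts, so the optimal mix uses at most two foods. The candidates are each food alone (scaled to the tighter of calcium/iron) and each pair with both constraints tight.
tempeh only: max(834/92, 5.7/2.5) = 9.065 servings → $9.52.
orange only: max(834/61, 5.7/0.3) = 19 servings → $5.70.
Greek yogurt only: max(834/247, 5.7/0.2) = 28.5 servings → $44.17.
tempeh + orange with both tight: 0.7806 servings and 12.49 servings → $4.57.
tempeh + Greek yogurt with both tight: 2.072 servings and 2.605 servings → $6.21.
orange + Greek yogurt: the both-tight solution has a negative serving — not a feasible corner.
Cheapest feasible corner: $4.57.

$4.57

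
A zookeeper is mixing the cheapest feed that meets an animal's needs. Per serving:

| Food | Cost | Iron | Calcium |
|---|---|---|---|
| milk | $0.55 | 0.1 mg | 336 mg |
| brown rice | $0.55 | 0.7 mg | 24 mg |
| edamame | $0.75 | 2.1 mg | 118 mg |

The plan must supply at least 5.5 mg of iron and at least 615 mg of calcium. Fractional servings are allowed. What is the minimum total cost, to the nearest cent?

Check every corner: each single food scaled to meet both minima, and each pair solved so both constraints bind.
milk only: max(5.5/0.1, 615/336) = 55 servings → $30.25.
brown rice only: max(5.5/0.7, 615/24) = 25.62 servings → $14.09.
edamame only: max(5.5/2.1, 615/118) = 5.212 servings → $3.91.
milk + brown rice with both tight: 1.282 servings and 7.674 servings → $4.93.
milk + edamame with both tight: 0.9261 servings and 2.575 servings → $2.44.
brown rice + edamame: intersection lies outside the first quadrant.
So the least-cost plan costs $2.44.

$2.44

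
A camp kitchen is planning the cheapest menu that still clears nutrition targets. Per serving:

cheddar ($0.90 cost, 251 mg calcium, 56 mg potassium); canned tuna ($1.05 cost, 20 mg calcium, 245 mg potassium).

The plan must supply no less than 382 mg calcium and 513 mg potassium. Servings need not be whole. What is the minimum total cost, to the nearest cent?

$3.11

A basic optimal solution has at most two foods positive. Try each food alone and each pair with both targets met exactly.
cheddar only: max(382/251, 513/56) = 9.161 servings → $8.24.
canned tuna only: max(382/20, 513/245) = 19.1 servings → $20.05.
cheddar + canned tuna with both tight: 1.38 servings and 1.778 servings → $3.11.
So the least-cost plan costs $3.11.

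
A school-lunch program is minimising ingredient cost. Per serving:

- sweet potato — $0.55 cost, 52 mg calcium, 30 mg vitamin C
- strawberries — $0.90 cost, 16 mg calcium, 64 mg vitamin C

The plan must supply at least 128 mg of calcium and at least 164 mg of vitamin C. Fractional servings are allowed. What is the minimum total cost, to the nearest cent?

$2.56

Minimising a linear cost over {calcium ≥ 128, vitamin C ≥ 164, servings ≥ 0} — the optimum is at a vertex, using one or two foods.
sweet potato only: max(128/52, 164/30) = 5.467 servings → $3.01.
strawberries only: max(128/16, 164/64) = 8 servings → $7.20.
sweet potato + strawberries with both tight: 1.955 servings and 1.646 servings → $2.56.
Cheapest feasible corner: $2.56.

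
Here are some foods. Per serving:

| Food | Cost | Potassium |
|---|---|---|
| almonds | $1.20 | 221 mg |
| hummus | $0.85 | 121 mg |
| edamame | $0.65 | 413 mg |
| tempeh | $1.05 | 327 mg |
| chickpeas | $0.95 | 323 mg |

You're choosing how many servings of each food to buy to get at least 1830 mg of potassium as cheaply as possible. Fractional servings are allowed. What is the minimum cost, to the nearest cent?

$2.88

Cost per mg of potassium: edamame $0.0016, chickpeas $0.0029, tempeh $0.0032, almonds $0.0054, hummus $0.0070.
With no serving limits, use only edamame: 1830 mg / 413 mg = 4.431 servings × $0.65 = $2.88.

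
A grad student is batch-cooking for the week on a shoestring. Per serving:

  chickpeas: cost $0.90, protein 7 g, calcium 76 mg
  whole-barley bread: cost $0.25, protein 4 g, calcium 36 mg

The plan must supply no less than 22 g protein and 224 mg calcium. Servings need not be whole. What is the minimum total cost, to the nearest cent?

This is a tiny linear program; its minimum lies at a vertex of the feasible set. List the vertices and price them.
chickpeas only: max(22/7, 224/76) = 3.143 servings → $2.83.
whole-barley bread only: max(22/4, 224/36) = 6.222 servings → $1.56.
chickpeas + whole-barley bread with both tight: 2 servings and 2 servings → $2.30.
The minimum over all feasible corners is $1.56.

$1.56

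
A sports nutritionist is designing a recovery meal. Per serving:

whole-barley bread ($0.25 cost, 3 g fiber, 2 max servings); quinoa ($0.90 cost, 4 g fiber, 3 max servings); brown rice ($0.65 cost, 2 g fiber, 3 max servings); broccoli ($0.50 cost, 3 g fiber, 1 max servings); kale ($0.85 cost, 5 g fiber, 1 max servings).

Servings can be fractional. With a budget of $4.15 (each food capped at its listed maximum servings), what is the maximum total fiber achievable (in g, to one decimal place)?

Fiber per dollar: whole-barley bread 12, broccoli 6, kale 5.882, quinoa 4.444, brown rice 3.077.
Take 2 servings of whole-barley bread: spends $0.50, +6.0 g fiber (running total 6.0 g).
Take 1 serving of broccoli: spends $0.50, +3.0 g fiber (running total 9.0 g).
Take 1 serving of kale: spends $0.85, +5.0 g fiber (running total 14.0 g).
Take 2.556 servings of quinoa: spends $2.30, +10.2 g fiber (running total 24.2 g).
Greedy by best ratio exhausts the cost allowance optimally: 24.2 g.

24.2 g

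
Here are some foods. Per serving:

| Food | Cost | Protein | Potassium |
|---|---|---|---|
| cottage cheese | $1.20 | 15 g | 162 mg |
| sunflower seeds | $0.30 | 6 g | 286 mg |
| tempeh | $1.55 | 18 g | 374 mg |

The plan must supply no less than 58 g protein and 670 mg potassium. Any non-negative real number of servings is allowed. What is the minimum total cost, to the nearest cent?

$2.90

cottage cheese only: max(58/15, 670/162) = 4.136 servings → $4.96.
sunflower seeds only: max(58/6, 670/286) = 9.667 servings → $2.90.
tempeh only: max(58/18, 670/374) = 3.222 servings → $4.99.
cottage cheese + sunflower seeds with both tight: 3.788 servings and 0.1971 servings → $4.60.
cottage cheese + tempeh with both tight: 3.575 servings and 0.2428 servings → $4.67.
sunflower seeds + tempeh: intersection lies outside the first quadrant.
The minimum over all feasible corners is $2.90.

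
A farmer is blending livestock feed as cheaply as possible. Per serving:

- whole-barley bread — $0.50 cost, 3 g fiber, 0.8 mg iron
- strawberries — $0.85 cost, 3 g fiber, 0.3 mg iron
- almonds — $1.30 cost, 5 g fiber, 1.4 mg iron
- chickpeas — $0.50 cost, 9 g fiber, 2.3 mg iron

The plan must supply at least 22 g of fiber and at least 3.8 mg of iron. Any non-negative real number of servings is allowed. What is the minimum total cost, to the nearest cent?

whole-barley bread only: max(22/3, 3.8/0.8) = 7.333 servings → $3.67.
strawberries only: max(22/3, 3.8/0.3) = 12.67 servings → $10.77.
almonds only: max(22/5, 3.8/1.4) = 4.4 servings → $5.72.
chickpeas only: max(22/9, 3.8/2.3) = 2.444 servings → $1.22.
whole-barley bread + strawberries with both tight: 3.2 servings and 4.133 servings → $5.11.
whole-barley bread + almonds: intersection lies outside the first quadrant.
whole-barley bread + chickpeas: intersection lies outside the first quadrant.
strawberries + almonds with both tight: 4.37 servings and 1.778 servings → $6.03.
strawberries + chickpeas with both tight: 3.905 servings and 1.143 servings → $3.89.
almonds + chickpeas with both targets exact would need a negative amount; discard.
The minimum over all feasible corners is $1.22.

$1.22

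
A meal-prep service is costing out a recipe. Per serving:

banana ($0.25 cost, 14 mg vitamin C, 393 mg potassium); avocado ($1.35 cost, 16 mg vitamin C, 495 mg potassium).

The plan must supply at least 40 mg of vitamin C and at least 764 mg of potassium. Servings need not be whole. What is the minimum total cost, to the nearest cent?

$0.71

Two binding constraints pin down two serving amounts, so the optimal mix uses at most two foods. The candidates are each food alone (scaled to the tighter of vitamin C/potassium) and each pair with both constraints tight.
banana only: max(40/14, 764/393) = 2.857 servings → $0.71.
avocado only: max(40/16, 764/495) = 2.5 servings → $3.38.
banana + avocado: the both-tight solution has a negative serving — not a feasible corner.
So the least-cost plan costs $0.71.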